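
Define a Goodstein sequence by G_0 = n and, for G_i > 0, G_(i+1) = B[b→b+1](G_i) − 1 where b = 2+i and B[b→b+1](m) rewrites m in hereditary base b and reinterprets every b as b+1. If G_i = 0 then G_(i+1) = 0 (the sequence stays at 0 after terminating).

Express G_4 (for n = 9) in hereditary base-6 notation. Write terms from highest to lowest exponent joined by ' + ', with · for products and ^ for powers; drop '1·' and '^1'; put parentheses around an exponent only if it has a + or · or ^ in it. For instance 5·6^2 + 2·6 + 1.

i=0: 9 = 2^(2 + 1) + 1 (b=2); 2→3: 3^(3 + 1) + 1 = 82; 82−1 = 81
i=1: 81 = 3^(3 + 1) (b=3); 3→4: 4^(4 + 1) = 1024; 1024−1 = 1023
i=2: 1023 = 3·4^4 + 3·4^3 + 3·4^2 + 3·4 + 3 (b=4); 4→5: 3·5^5 + 3·5^3 + 3·5^2 + 3·5 + 3 = 9843; 9843−1 = 9842
i=3: 9842 = 3·5^5 + 3·5^3 + 3·5^2 + 3·5 + 2 (b=5); 5→6: 3·6^6 + 3·6^3 + 3·6^2 + 3·6 + 2 = 140744; 140744−1 = 140743
i=4: 140743 = 3·6^6 + 3·6^3 + 3·6^2 + 3·6 + 1 (b=6); 6→7: 3·7^7 + 3·7^3 + 3·7^2 + 3·7 + 1 = 2471827; 2471827−1 = 2471826

3·6^6 + 3·6^3 + 3·6^2 + 3·6 + 1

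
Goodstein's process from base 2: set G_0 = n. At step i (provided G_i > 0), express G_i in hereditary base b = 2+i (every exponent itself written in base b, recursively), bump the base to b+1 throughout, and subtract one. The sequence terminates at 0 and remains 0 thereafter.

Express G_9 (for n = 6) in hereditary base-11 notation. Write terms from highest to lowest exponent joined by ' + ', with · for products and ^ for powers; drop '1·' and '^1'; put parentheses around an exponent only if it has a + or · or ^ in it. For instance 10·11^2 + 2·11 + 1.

5·11^5 + 5·11^4 + 5·11^3 + 5·11^2 + 5·11

(0) 6|_2 = 2^2 + 2 ↦ 3^3 + 3|_3 = 30 ⇒ 29
(1) 29|_3 = 3^3 + 2 ↦ 4^4 + 2|_4 = 258 ⇒ 257
(2) 257|_4 = 4^4 + 1 ↦ 5^5 + 1|_5 = 3126 ⇒ 3125
(3) 3125|_5 = 5^5 ↦ 6^6|_6 = 46656 ⇒ 46655
(4) 46655|_6 = 5·6^5 + 5·6^4 + 5·6^3 + 5·6^2 + 5·6 + 5 ↦ 5·7^5 + 5·7^4 + 5·7^3 + 5·7^2 + 5·7 + 5|_7 = 98040 ⇒ 98039
(5) 98039|_7 = 5·7^5 + 5·7^4 + 5·7^3 + 5·7^2 + 5·7 + 4 ↦ 5·8^5 + 5·8^4 + 5·8^3 + 5·8^2 + 5·8 + 4|_8 = 187244 ⇒ 187243
(6) 187243|_8 = 5·8^5 + 5·8^4 + 5·8^3 + 5·8^2 + 5·8 + 3 ↦ 5·9^5 + 5·9^4 + 5·9^3 + 5·9^2 + 5·9 + 3|_9 = 332148 ⇒ 332147
(7) 332147|_9 = 5·9^5 + 5·9^4 + 5·9^3 + 5·9^2 + 5·9 + 2 ↦ 5·10^5 + 5·10^4 + 5·10^3 + 5·10^2 + 5·10 + 2|_10 = 555552 ⇒ 555551
(8) 555551|_10 = 5·10^5 + 5·10^4 + 5·10^3 + 5·10^2 + 5·10 + 1 ↦ 5·11^5 + 5·11^4 + 5·11^3 + 5·11^2 + 5·11 + 1|_11 = 885776 ⇒ 885775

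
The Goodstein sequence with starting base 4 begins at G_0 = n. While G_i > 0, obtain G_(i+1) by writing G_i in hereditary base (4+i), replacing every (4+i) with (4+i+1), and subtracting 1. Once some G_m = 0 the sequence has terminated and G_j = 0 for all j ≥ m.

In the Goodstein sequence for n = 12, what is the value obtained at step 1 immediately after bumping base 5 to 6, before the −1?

i=0: 12 = 3·4 (b=4); 4→5: 3·5 = 15; 15−1 = 14
i=1: 14 = 2·5 + 4 (b=5); 5→6: 2·6 + 4 = 16; 16−1 = 15

16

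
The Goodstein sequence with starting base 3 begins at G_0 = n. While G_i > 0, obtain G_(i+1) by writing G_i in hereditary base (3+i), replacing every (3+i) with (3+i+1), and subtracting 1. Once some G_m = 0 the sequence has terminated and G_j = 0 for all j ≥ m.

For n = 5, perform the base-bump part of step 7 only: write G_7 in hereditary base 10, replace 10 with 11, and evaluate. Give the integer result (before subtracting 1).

step 0: 5 = 3 + 2; sub 4 for 3: 4 + 2; = 6; G_1 = 6−1 = 5
step 1: 5 = 4 + 1; sub 5 for 4: 5 + 1; = 6; G_2 = 6−1 = 5
step 2: 5 = 5; sub 6 for 5: 6; = 6; G_3 = 6−1 = 5
step 3: 5 = 5; sub 7 for 6: 5; = 5; G_4 = 5−1 = 4
step 4: 4 = 4; sub 8 for 7: 4; = 4; G_5 = 4−1 = 3
step 5: 3 = 3; sub 9 for 8: 3; = 3; G_6 = 3−1 = 2
step 6: 2 = 2; sub 10 for 9: 2; = 2; G_7 = 2−1 = 1

1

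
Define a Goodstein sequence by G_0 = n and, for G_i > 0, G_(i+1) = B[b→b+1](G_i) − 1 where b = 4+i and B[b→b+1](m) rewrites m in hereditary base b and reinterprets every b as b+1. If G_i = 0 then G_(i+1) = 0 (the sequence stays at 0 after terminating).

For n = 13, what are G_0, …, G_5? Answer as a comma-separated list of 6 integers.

(0) 13|_4 = 3·4 + 1 ↦ 3·5 + 1|_5 = 16 ⇒ 15
(1) 15|_5 = 3·5 ↦ 3·6|_6 = 18 ⇒ 17
(2) 17|_6 = 2·6 + 5 ↦ 2·7 + 5|_7 = 19 ⇒ 18
(3) 18|_7 = 2·7 + 4 ↦ 2·8 + 4|_8 = 20 ⇒ 19
(4) 19|_8 = 2·8 + 3 ↦ 2·9 + 3|_9 = 21 ⇒ 20

13, 15, 17, 18, 19, 20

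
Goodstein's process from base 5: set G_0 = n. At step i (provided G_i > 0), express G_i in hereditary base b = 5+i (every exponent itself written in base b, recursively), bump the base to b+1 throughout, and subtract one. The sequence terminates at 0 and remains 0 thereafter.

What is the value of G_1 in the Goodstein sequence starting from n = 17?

(0) 17|_5 = 3·5 + 2 ↦ 3·6 + 2|_6 = 20 ⇒ 19
(1) 19|_6 = 3·6 + 1 ↦ 3·7 + 1|_7 = 22 ⇒ 21

19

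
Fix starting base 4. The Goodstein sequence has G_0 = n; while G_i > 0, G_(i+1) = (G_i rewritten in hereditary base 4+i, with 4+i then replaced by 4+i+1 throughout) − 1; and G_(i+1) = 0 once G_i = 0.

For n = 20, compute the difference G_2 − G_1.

10

20 —HB4→ 4^2 + 4 —bump→ 5^2 + 5 = 30 —(−1)→ 29
29 —HB5→ 5^2 + 4 —bump→ 6^2 + 4 = 40 —(−1)→ 39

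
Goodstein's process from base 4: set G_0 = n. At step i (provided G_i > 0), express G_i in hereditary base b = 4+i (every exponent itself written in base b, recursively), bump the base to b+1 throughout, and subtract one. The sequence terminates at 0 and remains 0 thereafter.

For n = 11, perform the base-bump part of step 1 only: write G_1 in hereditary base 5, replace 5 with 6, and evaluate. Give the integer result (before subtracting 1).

14

step 0: 11 = 2·4 + 3; sub 5 for 4: 2·5 + 3; = 13; G_1 = 13−1 = 12
step 1: 12 = 2·5 + 2; sub 6 for 5: 2·6 + 2; = 14; G_2 = 14−1 = 13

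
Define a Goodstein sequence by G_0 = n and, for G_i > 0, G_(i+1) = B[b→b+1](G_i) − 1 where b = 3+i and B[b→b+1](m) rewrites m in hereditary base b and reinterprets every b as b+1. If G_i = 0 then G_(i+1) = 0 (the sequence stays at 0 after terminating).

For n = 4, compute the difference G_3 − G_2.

-1

step 0: 4 = 3 + 1; sub 4 for 3: 4 + 1; = 5; G_1 = 5−1 = 4
step 1: 4 = 4; sub 5 for 4: 5; = 5; G_2 = 5−1 = 4
step 2: 4 = 4; sub 6 for 5: 4; = 4; G_3 = 4−1 = 3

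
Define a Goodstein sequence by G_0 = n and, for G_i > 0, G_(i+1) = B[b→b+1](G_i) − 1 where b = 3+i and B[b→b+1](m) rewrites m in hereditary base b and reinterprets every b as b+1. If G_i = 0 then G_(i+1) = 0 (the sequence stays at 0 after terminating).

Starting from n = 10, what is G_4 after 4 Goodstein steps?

30

base 3: 10 = 3^2 + 1; at 4: 4^2 + 1 = 17; next = 16
base 4: 16 = 4^2; at 5: 5^2 = 25; next = 24
base 5: 24 = 4·5 + 4; at 6: 4·6 + 4 = 28; next = 27
base 6: 27 = 4·6 + 3; at 7: 4·7 + 3 = 31; next = 30
base 7: 30 = 4·7 + 2; at 8: 4·8 + 2 = 34; next = 33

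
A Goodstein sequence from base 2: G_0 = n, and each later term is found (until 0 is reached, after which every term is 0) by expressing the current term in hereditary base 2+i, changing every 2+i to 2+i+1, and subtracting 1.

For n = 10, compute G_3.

15625

(0) 10|_2 = 2^(2 + 1) + 2 ↦ 3^(3 + 1) + 3|_3 = 84 ⇒ 83
(1) 83|_3 = 3^(3 + 1) + 2 ↦ 4^(4 + 1) + 2|_4 = 1026 ⇒ 1025
(2) 1025|_4 = 4^(4 + 1) + 1 ↦ 5^(5 + 1) + 1|_5 = 15626 ⇒ 15625
(3) 15625|_5 = 5^(5 + 1) ↦ 6^(6 + 1)|_6 = 279936 ⇒ 279935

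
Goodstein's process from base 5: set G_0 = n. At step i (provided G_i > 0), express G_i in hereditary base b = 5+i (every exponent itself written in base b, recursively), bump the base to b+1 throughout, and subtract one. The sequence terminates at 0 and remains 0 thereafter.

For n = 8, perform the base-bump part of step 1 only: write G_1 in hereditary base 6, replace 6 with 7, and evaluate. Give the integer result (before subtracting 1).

base 5: 8 = 5 + 3; at 6: 6 + 3 = 9; next = 8
base 6: 8 = 6 + 2; at 7: 7 + 2 = 9; next = 8

9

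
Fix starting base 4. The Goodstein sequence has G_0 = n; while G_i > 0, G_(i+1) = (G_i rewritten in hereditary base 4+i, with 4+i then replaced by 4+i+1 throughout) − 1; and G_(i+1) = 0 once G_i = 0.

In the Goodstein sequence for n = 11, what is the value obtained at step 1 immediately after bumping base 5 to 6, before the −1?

base 4: 11 = 2·4 + 3; at 5: 2·5 + 3 = 13; next = 12
base 5: 12 = 2·5 + 2; at 6: 2·6 + 2 = 14; next = 13

14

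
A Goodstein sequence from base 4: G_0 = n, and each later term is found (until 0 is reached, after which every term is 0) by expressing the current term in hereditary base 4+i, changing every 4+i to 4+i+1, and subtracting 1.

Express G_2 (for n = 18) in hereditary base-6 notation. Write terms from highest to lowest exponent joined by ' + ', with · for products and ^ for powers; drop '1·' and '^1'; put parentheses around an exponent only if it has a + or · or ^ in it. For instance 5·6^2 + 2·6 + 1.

[0] 18 ≡ 4^2 + 2 (base 4). Lift 5: 27. −1: 26.
[1] 26 ≡ 5^2 + 1 (base 5). Lift 6: 37. −1: 36.
[2] 36 ≡ 6^2 (base 6). Lift 7: 49. −1: 48.

6^2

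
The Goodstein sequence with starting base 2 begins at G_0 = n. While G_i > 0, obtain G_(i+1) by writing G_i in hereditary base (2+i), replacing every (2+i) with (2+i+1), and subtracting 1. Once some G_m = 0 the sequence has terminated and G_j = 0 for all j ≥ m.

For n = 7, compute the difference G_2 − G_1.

229

7 —HB2→ 2^2 + 2 + 1 —bump→ 3^3 + 3 + 1 = 31 —(−1)→ 30
30 —HB3→ 3^3 + 3 —bump→ 4^4 + 4 = 260 —(−1)→ 259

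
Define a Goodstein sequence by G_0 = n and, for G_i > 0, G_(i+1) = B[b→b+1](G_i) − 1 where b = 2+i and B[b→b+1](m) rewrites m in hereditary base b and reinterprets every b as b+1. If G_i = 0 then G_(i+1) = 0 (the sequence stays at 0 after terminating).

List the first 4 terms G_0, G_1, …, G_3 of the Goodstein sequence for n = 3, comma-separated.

3 —HB2→ 2 + 1 —bump→ 3 + 1 = 4 —(−1)→ 3
3 —HB3→ 3 —bump→ 4 = 4 —(−1)→ 3
3 —HB4→ 3 —bump→ 3 = 3 —(−1)→ 2

3, 3, 3, 2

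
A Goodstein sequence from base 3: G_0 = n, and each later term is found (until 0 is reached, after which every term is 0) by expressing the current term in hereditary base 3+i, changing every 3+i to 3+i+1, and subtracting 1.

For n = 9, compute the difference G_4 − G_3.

2

i=0: 9 = 3^2 (b=3); 3→4: 4^2 = 16; 16−1 = 15
i=1: 15 = 3·4 + 3 (b=4); 4→5: 3·5 + 3 = 18; 18−1 = 17
i=2: 17 = 3·5 + 2 (b=5); 5→6: 3·6 + 2 = 20; 20−1 = 19
i=3: 19 = 3·6 + 1 (b=6); 6→7: 3·7 + 1 = 22; 22−1 = 21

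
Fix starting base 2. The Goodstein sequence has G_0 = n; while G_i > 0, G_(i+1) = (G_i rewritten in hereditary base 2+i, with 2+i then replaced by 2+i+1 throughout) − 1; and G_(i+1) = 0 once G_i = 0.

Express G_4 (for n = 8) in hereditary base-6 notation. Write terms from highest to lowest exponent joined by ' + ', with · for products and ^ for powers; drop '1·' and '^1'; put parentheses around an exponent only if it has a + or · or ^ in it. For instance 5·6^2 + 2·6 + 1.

2·6^6 + 2·6^2 + 6 + 5

i=0: 8 = 2^(2 + 1) (b=2); 2→3: 3^(3 + 1) = 81; 81−1 = 80
i=1: 80 = 2·3^3 + 2·3^2 + 2·3 + 2 (b=3); 3→4: 2·4^4 + 2·4^2 + 2·4 + 2 = 554; 554−1 = 553
i=2: 553 = 2·4^4 + 2·4^2 + 2·4 + 1 (b=4); 4→5: 2·5^5 + 2·5^2 + 2·5 + 1 = 6311; 6311−1 = 6310
i=3: 6310 = 2·5^5 + 2·5^2 + 2·5 (b=5); 5→6: 2·6^6 + 2·6^2 + 2·6 = 93396; 93396−1 = 93395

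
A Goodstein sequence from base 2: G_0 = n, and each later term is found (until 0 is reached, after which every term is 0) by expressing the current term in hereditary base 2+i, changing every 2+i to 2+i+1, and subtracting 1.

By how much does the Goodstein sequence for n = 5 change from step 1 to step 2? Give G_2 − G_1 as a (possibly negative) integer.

G_0 = 5. HB_2(5) = 2^2 + 1. Bump = 28. G_1 = 27.
G_1 = 27. HB_3(27) = 3^3. Bump = 256. G_2 = 255.

228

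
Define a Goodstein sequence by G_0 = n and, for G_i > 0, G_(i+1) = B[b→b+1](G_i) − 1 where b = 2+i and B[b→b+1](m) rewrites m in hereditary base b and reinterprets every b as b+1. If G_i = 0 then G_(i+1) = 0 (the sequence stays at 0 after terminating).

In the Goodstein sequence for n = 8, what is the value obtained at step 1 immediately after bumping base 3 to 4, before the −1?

554

i=0: 8 = 2^(2 + 1) (b=2); 2→3: 3^(3 + 1) = 81; 81−1 = 80
i=1: 80 = 2·3^3 + 2·3^2 + 2·3 + 2 (b=3); 3→4: 2·4^4 + 2·4^2 + 2·4 + 2 = 554; 554−1 = 553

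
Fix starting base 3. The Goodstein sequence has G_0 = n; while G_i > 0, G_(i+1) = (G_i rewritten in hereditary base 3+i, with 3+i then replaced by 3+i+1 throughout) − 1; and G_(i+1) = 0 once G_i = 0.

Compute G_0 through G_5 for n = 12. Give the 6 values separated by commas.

G_0=12  [base 3] 3^2 + 3  →[3↦4]→  4^2 + 4 = 20  −1 ⇒ G_1=19
G_1=19  [base 4] 4^2 + 3  →[4↦5]→  5^2 + 3 = 28  −1 ⇒ G_2=27
G_2=27  [base 5] 5^2 + 2  →[5↦6]→  6^2 + 2 = 38  −1 ⇒ G_3=37
G_3=37  [base 6] 6^2 + 1  →[6↦7]→  7^2 + 1 = 50  −1 ⇒ G_4=49
G_4=49  [base 7] 7^2  →[7↦8]→  8^2 = 64  −1 ⇒ G_5=63

12, 19, 27, 37, 49, 63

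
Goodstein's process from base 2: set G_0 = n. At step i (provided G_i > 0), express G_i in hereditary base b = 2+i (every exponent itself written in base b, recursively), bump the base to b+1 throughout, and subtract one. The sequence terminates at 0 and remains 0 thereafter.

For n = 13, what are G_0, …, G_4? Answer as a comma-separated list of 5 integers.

13, 108, 1279, 16092, 280711

G_0 = 13. HB_2(13) = 2^(2 + 1) + 2^2 + 1. Bump = 109. G_1 = 108.
G_1 = 108. HB_3(108) = 3^(3 + 1) + 3^3. Bump = 1280. G_2 = 1279.
G_2 = 1279. HB_4(1279) = 4^(4 + 1) + 3·4^3 + 3·4^2 + 3·4 + 3. Bump = 16093. G_3 = 16092.
G_3 = 16092. HB_5(16092) = 5^(5 + 1) + 3·5^3 + 3·5^2 + 3·5 + 2. Bump = 280712. G_4 = 280711.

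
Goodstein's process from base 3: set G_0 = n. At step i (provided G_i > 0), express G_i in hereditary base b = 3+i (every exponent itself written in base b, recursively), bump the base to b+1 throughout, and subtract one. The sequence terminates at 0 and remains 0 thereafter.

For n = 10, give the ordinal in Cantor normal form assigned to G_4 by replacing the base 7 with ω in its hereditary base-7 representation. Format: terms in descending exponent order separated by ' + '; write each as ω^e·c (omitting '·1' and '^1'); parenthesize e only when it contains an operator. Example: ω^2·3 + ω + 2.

ω·4 + 2

i=0: 10 = 3^2 + 1 (b=3); 3→4: 4^2 + 1 = 17; 17−1 = 16
i=1: 16 = 4^2 (b=4); 4→5: 5^2 = 25; 25−1 = 24
i=2: 24 = 4·5 + 4 (b=5); 5→6: 4·6 + 4 = 28; 28−1 = 27
i=3: 27 = 4·6 + 3 (b=6); 6→7: 4·7 + 3 = 31; 31−1 = 30
i=4: 30 = 4·7 + 2 (b=7); 7→8: 4·8 + 2 = 34; 34−1 = 33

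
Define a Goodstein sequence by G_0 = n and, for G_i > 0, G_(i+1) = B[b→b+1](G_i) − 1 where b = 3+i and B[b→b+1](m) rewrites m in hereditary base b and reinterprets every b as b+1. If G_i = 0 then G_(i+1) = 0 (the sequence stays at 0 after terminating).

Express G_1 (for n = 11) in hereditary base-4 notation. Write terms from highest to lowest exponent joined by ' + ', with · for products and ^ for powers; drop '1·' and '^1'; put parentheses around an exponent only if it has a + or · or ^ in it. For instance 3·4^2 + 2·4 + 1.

4^2 + 1

11 —HB3→ 3^2 + 2 —bump→ 4^2 + 2 = 18 —(−1)→ 17
17 —HB4→ 4^2 + 1 —bump→ 5^2 + 1 = 26 —(−1)→ 25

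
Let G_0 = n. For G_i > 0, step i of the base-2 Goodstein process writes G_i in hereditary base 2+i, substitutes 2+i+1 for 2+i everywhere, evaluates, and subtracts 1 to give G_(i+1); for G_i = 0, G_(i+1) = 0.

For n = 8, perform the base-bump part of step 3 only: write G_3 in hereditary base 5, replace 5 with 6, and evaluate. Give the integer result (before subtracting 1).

93396

8 —HB2→ 2^(2 + 1) —bump→ 3^(3 + 1) = 81 —(−1)→ 80
80 —HB3→ 2·3^3 + 2·3^2 + 2·3 + 2 —bump→ 2·4^4 + 2·4^2 + 2·4 + 2 = 554 —(−1)→ 553
553 —HB4→ 2·4^4 + 2·4^2 + 2·4 + 1 —bump→ 2·5^5 + 2·5^2 + 2·5 + 1 = 6311 —(−1)→ 6310
6310 —HB5→ 2·5^5 + 2·5^2 + 2·5 —bump→ 2·6^6 + 2·6^2 + 2·6 = 93396 —(−1)→ 93395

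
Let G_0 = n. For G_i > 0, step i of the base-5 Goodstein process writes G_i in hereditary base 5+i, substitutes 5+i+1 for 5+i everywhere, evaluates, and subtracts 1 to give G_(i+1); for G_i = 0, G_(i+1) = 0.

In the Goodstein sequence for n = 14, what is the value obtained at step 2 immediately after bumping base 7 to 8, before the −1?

18

G_0 = 14. HB_5(14) = 2·5 + 4. Bump = 16. G_1 = 15.
G_1 = 15. HB_6(15) = 2·6 + 3. Bump = 17. G_2 = 16.
G_2 = 16. HB_7(16) = 2·7 + 2. Bump = 18. G_3 = 17.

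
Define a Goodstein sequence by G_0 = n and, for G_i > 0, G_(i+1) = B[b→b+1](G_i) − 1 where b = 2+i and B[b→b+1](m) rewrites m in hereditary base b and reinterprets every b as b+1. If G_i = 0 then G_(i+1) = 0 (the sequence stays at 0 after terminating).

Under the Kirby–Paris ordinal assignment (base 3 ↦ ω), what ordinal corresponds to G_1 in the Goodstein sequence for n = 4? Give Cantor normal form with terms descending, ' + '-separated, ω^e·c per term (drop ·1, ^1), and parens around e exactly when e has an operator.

ω^2·2 + ω·2 + 2

(0) 4|_2 = 2^2 ↦ 3^3|_3 = 27 ⇒ 26
(1) 26|_3 = 2·3^2 + 2·3 + 2 ↦ 2·4^2 + 2·4 + 2|_4 = 42 ⇒ 41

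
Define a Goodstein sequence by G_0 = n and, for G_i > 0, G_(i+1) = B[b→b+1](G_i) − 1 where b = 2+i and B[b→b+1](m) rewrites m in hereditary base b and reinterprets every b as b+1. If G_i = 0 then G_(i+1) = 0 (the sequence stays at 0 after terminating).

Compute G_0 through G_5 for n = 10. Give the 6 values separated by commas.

10, 83, 1025, 15625, 279935, 4215754

base 2: 10 = 2^(2 + 1) + 2; at 3: 3^(3 + 1) + 3 = 84; next = 83
base 3: 83 = 3^(3 + 1) + 2; at 4: 4^(4 + 1) + 2 = 1026; next = 1025
base 4: 1025 = 4^(4 + 1) + 1; at 5: 5^(5 + 1) + 1 = 15626; next = 15625
base 5: 15625 = 5^(5 + 1); at 6: 6^(6 + 1) = 279936; next = 279935
base 6: 279935 = 5·6^6 + 5·6^5 + 5·6^4 + 5·6^3 + 5·6^2 + 5·6 + 5; at 7: 5·7^7 + 5·7^5 + 5·7^4 + 5·7^3 + 5·7^2 + 5·7 + 5 = 4215755; next = 4215754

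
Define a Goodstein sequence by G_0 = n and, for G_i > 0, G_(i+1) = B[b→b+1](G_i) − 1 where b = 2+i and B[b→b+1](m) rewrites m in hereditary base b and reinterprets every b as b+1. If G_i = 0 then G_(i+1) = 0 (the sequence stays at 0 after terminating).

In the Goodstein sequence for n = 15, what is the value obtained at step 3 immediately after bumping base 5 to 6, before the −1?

i=0: 15 = 2^(2 + 1) + 2^2 + 2 + 1 (b=2); 2→3: 3^(3 + 1) + 3^3 + 3 + 1 = 112; 112−1 = 111
i=1: 111 = 3^(3 + 1) + 3^3 + 3 (b=3); 3→4: 4^(4 + 1) + 4^4 + 4 = 1284; 1284−1 = 1283
i=2: 1283 = 4^(4 + 1) + 4^4 + 3 (b=4); 4→5: 5^(5 + 1) + 5^5 + 3 = 18753; 18753−1 = 18752
i=3: 18752 = 5^(5 + 1) + 5^5 + 2 (b=5); 5→6: 6^(6 + 1) + 6^6 + 2 = 326594; 326594−1 = 326593

326594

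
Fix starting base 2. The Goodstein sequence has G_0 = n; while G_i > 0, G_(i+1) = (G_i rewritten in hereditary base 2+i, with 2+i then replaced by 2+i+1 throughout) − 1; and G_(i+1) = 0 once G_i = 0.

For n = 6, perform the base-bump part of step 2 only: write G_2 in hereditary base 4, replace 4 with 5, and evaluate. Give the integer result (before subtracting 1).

base 2: 6 = 2^2 + 2; at 3: 3^3 + 3 = 30; next = 29
base 3: 29 = 3^3 + 2; at 4: 4^4 + 2 = 258; next = 257

3126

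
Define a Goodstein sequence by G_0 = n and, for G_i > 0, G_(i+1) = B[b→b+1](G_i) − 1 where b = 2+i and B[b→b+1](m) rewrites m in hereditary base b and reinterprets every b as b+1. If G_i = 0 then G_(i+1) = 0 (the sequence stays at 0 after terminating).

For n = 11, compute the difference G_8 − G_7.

67328168473

G_0 = 11. HB_2(11) = 2^(2 + 1) + 2 + 1. Bump = 85. G_1 = 84.
G_1 = 84. HB_3(84) = 3^(3 + 1) + 3. Bump = 1028. G_2 = 1027.
G_2 = 1027. HB_4(1027) = 4^(4 + 1) + 3. Bump = 15628. G_3 = 15627.
G_3 = 15627. HB_5(15627) = 5^(5 + 1) + 2. Bump = 279938. G_4 = 279937.
G_4 = 279937. HB_6(279937) = 6^(6 + 1) + 1. Bump = 5764802. G_5 = 5764801.
G_5 = 5764801. HB_7(5764801) = 7^(7 + 1). Bump = 134217728. G_6 = 134217727.
G_6 = 134217727. HB_8(134217727) = 7·8^8 + 7·8^7 + 7·8^6 + 7·8^5 + 7·8^4 + 7·8^3 + 7·8^2 + 7·8 + 7. Bump = 2749609303. G_7 = 2749609302.
G_7 = 2749609302. HB_9(2749609302) = 7·9^9 + 7·9^7 + 7·9^6 + 7·9^5 + 7·9^4 + 7·9^3 + 7·9^2 + 7·9 + 6. Bump = 70077777776. G_8 = 70077777775.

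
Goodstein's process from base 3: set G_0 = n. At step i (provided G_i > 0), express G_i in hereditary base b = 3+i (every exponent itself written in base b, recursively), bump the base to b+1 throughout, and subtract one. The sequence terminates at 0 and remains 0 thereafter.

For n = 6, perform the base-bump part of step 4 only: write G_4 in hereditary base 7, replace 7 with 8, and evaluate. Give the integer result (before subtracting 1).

8

[0] 6 ≡ 2·3 (base 3). Lift 4: 8. −1: 7.
[1] 7 ≡ 4 + 3 (base 4). Lift 5: 8. −1: 7.
[2] 7 ≡ 5 + 2 (base 5). Lift 6: 8. −1: 7.
[3] 7 ≡ 6 + 1 (base 6). Lift 7: 8. −1: 7.
[4] 7 ≡ 7 (base 7). Lift 8: 8. −1: 7.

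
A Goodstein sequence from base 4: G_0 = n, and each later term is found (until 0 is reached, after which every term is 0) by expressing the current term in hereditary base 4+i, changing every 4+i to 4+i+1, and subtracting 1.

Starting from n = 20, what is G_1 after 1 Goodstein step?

29

G_0=20  [base 4] 4^2 + 4  →[4↦5]→  5^2 + 5 = 30  −1 ⇒ G_1=29
G_1=29  [base 5] 5^2 + 4  →[5↦6]→  6^2 + 4 = 40  −1 ⇒ G_2=39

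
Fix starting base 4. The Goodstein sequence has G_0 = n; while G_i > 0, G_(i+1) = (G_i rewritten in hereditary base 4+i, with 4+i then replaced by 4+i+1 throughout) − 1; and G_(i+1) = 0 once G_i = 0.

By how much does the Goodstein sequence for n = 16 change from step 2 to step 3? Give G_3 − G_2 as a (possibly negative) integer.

3

base 4: 16 = 4^2; at 5: 5^2 = 25; next = 24
base 5: 24 = 4·5 + 4; at 6: 4·6 + 4 = 28; next = 27
base 6: 27 = 4·6 + 3; at 7: 4·7 + 3 = 31; next = 30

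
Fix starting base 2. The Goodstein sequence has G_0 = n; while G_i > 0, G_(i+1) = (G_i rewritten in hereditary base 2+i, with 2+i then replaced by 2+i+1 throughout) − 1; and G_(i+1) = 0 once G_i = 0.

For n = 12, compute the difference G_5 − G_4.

(0) 12|_2 = 2^(2 + 1) + 2^2 ↦ 3^(3 + 1) + 3^3|_3 = 108 ⇒ 107
(1) 107|_3 = 3^(3 + 1) + 2·3^2 + 2·3 + 2 ↦ 4^(4 + 1) + 2·4^2 + 2·4 + 2|_4 = 1066 ⇒ 1065
(2) 1065|_4 = 4^(4 + 1) + 2·4^2 + 2·4 + 1 ↦ 5^(5 + 1) + 2·5^2 + 2·5 + 1|_5 = 15686 ⇒ 15685
(3) 15685|_5 = 5^(5 + 1) + 2·5^2 + 2·5 ↦ 6^(6 + 1) + 2·6^2 + 2·6|_6 = 280020 ⇒ 280019
(4) 280019|_6 = 6^(6 + 1) + 2·6^2 + 6 + 5 ↦ 7^(7 + 1) + 2·7^2 + 7 + 5|_7 = 5764911 ⇒ 5764910

5484891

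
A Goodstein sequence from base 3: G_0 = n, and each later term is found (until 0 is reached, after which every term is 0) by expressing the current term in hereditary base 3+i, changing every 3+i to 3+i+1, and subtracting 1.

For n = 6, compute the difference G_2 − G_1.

0

[0] 6 ≡ 2·3 (base 3). Lift 4: 8. −1: 7.
[1] 7 ≡ 4 + 3 (base 4). Lift 5: 8. −1: 7.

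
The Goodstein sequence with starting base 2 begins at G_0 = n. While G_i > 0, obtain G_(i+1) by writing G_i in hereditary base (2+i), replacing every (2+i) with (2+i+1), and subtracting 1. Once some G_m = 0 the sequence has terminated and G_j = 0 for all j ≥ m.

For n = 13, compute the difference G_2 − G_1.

i=0: 13 = 2^(2 + 1) + 2^2 + 1 (b=2); 2→3: 3^(3 + 1) + 3^3 + 1 = 109; 109−1 = 108
i=1: 108 = 3^(3 + 1) + 3^3 (b=3); 3→4: 4^(4 + 1) + 4^4 = 1280; 1280−1 = 1279

1171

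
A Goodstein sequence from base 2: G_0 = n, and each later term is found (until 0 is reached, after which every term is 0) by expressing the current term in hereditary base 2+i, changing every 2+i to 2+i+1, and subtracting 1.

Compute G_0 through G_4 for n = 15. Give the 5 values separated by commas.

15, 111, 1283, 18752, 326593

G_0 = 15. HB_2(15) = 2^(2 + 1) + 2^2 + 2 + 1. Bump = 112. G_1 = 111.
G_1 = 111. HB_3(111) = 3^(3 + 1) + 3^3 + 3. Bump = 1284. G_2 = 1283.
G_2 = 1283. HB_4(1283) = 4^(4 + 1) + 4^4 + 3. Bump = 18753. G_3 = 18752.
G_3 = 18752. HB_5(18752) = 5^(5 + 1) + 5^5 + 2. Bump = 326594. G_4 = 326593.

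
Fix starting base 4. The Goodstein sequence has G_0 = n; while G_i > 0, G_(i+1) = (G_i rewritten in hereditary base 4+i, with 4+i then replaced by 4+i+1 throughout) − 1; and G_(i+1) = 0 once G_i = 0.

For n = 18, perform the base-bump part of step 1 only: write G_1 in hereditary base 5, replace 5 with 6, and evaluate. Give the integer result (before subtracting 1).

37

(0) 18|_4 = 4^2 + 2 ↦ 5^2 + 2|_5 = 27 ⇒ 26
(1) 26|_5 = 5^2 + 1 ↦ 6^2 + 1|_6 = 37 ⇒ 36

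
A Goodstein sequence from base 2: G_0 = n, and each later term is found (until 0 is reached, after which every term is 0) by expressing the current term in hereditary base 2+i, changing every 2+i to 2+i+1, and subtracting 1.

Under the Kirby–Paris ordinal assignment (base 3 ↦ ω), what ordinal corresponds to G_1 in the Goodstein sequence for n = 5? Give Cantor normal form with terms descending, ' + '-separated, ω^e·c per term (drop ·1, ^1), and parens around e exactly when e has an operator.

G_0=5  [base 2] 2^2 + 1  →[2↦3]→  3^3 + 1 = 28  −1 ⇒ G_1=27
G_1=27  [base 3] 3^3  →[3↦4]→  4^4 = 256  −1 ⇒ G_2=255

ω^ω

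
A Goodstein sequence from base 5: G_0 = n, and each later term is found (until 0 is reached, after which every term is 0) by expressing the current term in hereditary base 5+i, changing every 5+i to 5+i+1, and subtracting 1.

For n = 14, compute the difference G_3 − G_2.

i=0: 14 = 2·5 + 4 (b=5); 5→6: 2·6 + 4 = 16; 16−1 = 15
i=1: 15 = 2·6 + 3 (b=6); 6→7: 2·7 + 3 = 17; 17−1 = 16
i=2: 16 = 2·7 + 2 (b=7); 7→8: 2·8 + 2 = 18; 18−1 = 17

1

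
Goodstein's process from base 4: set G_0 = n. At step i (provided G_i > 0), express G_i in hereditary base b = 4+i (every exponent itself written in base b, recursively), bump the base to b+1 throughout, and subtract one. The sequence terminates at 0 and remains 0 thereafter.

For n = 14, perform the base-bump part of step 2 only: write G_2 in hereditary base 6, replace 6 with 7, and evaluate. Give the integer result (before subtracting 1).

G_0 = 14. HB_4(14) = 3·4 + 2. Bump = 17. G_1 = 16.
G_1 = 16. HB_5(16) = 3·5 + 1. Bump = 19. G_2 = 18.
G_2 = 18. HB_6(18) = 3·6. Bump = 21. G_3 = 20.

21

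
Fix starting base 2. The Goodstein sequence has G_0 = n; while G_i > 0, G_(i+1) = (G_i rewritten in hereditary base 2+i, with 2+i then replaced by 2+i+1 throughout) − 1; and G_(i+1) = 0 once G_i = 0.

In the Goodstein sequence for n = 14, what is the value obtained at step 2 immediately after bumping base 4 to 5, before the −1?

14 —HB2→ 2^(2 + 1) + 2^2 + 2 —bump→ 3^(3 + 1) + 3^3 + 3 = 111 —(−1)→ 110
110 —HB3→ 3^(3 + 1) + 3^3 + 2 —bump→ 4^(4 + 1) + 4^4 + 2 = 1282 —(−1)→ 1281
1281 —HB4→ 4^(4 + 1) + 4^4 + 1 —bump→ 5^(5 + 1) + 5^5 + 1 = 18751 —(−1)→ 18750

18751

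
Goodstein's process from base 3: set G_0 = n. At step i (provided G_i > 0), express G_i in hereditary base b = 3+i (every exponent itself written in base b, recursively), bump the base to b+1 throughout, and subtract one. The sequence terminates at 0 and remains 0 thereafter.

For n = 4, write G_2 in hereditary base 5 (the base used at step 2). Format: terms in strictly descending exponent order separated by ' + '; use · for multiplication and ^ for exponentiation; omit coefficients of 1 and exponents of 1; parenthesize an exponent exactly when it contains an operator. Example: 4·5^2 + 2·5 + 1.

4

G_0=4  [base 3] 3 + 1  →[3↦4]→  4 + 1 = 5  −1 ⇒ G_1=4
G_1=4  [base 4] 4  →[4↦5]→  5 = 5  −1 ⇒ G_2=4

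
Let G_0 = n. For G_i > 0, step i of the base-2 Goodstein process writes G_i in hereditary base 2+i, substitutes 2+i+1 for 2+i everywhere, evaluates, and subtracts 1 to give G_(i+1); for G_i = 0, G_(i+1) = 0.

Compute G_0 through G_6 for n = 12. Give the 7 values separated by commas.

12, 107, 1065, 15685, 280019, 5764910, 134217867

i=0: 12 = 2^(2 + 1) + 2^2 (b=2); 2→3: 3^(3 + 1) + 3^3 = 108; 108−1 = 107
i=1: 107 = 3^(3 + 1) + 2·3^2 + 2·3 + 2 (b=3); 3→4: 4^(4 + 1) + 2·4^2 + 2·4 + 2 = 1066; 1066−1 = 1065
i=2: 1065 = 4^(4 + 1) + 2·4^2 + 2·4 + 1 (b=4); 4→5: 5^(5 + 1) + 2·5^2 + 2·5 + 1 = 15686; 15686−1 = 15685
i=3: 15685 = 5^(5 + 1) + 2·5^2 + 2·5 (b=5); 5→6: 6^(6 + 1) + 2·6^2 + 2·6 = 280020; 280020−1 = 280019
i=4: 280019 = 6^(6 + 1) + 2·6^2 + 6 + 5 (b=6); 6→7: 7^(7 + 1) + 2·7^2 + 7 + 5 = 5764911; 5764911−1 = 5764910
i=5: 5764910 = 7^(7 + 1) + 2·7^2 + 7 + 4 (b=7); 7→8: 8^(8 + 1) + 2·8^2 + 8 + 4 = 134217868; 134217868−1 = 134217867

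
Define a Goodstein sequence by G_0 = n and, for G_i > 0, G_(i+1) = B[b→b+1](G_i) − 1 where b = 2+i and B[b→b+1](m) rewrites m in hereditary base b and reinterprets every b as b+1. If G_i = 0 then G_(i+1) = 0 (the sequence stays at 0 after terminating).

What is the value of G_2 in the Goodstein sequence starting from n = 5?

255

G_0=5  [base 2] 2^2 + 1  →[2↦3]→  3^3 + 1 = 28  −1 ⇒ G_1=27
G_1=27  [base 3] 3^3  →[3↦4]→  4^4 = 256  −1 ⇒ G_2=255
G_2=255  [base 4] 3·4^3 + 3·4^2 + 3·4 + 3  →[4↦5]→  3·5^3 + 3·5^2 + 3·5 + 3 = 468  −1 ⇒ G_3=467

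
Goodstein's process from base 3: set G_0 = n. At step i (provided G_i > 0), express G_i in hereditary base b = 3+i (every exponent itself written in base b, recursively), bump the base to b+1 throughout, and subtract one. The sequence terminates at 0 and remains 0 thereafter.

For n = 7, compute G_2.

(0) 7|_3 = 2·3 + 1 ↦ 2·4 + 1|_4 = 9 ⇒ 8
(1) 8|_4 = 2·4 ↦ 2·5|_5 = 10 ⇒ 9
(2) 9|_5 = 5 + 4 ↦ 6 + 4|_6 = 10 ⇒ 9

9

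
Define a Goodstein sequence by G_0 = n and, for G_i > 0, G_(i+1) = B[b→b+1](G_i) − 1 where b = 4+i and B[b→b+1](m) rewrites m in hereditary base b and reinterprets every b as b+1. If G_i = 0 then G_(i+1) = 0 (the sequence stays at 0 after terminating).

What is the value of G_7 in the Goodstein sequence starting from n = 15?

26

[0] 15 ≡ 3·4 + 3 (base 4). Lift 5: 18. −1: 17.
[1] 17 ≡ 3·5 + 2 (base 5). Lift 6: 20. −1: 19.
[2] 19 ≡ 3·6 + 1 (base 6). Lift 7: 22. −1: 21.
[3] 21 ≡ 3·7 (base 7). Lift 8: 24. −1: 23.
[4] 23 ≡ 2·8 + 7 (base 8). Lift 9: 25. −1: 24.
[5] 24 ≡ 2·9 + 6 (base 9). Lift 10: 26. −1: 25.
[6] 25 ≡ 2·10 + 5 (base 10). Lift 11: 27. −1: 26.
[7] 26 ≡ 2·11 + 4 (base 11). Lift 12: 28. −1: 27.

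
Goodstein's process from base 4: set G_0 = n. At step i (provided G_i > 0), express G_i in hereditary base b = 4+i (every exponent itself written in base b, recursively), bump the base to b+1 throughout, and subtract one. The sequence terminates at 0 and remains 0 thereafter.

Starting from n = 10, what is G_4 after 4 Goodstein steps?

(0) 10|_4 = 2·4 + 2 ↦ 2·5 + 2|_5 = 12 ⇒ 11
(1) 11|_5 = 2·5 + 1 ↦ 2·6 + 1|_6 = 13 ⇒ 12
(2) 12|_6 = 2·6 ↦ 2·7|_7 = 14 ⇒ 13
(3) 13|_7 = 7 + 6 ↦ 8 + 6|_8 = 14 ⇒ 13
(4) 13|_8 = 8 + 5 ↦ 9 + 5|_9 = 14 ⇒ 13

13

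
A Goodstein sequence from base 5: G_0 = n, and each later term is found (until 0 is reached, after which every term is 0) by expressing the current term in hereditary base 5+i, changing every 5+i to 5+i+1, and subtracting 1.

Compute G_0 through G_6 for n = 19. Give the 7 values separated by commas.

base 5: 19 = 3·5 + 4; at 6: 3·6 + 4 = 22; next = 21
base 6: 21 = 3·6 + 3; at 7: 3·7 + 3 = 24; next = 23
base 7: 23 = 3·7 + 2; at 8: 3·8 + 2 = 26; next = 25
base 8: 25 = 3·8 + 1; at 9: 3·9 + 1 = 28; next = 27
base 9: 27 = 3·9; at 10: 3·10 = 30; next = 29
base 10: 29 = 2·10 + 9; at 11: 2·11 + 9 = 31; next = 30

19, 21, 23, 25, 27, 29, 30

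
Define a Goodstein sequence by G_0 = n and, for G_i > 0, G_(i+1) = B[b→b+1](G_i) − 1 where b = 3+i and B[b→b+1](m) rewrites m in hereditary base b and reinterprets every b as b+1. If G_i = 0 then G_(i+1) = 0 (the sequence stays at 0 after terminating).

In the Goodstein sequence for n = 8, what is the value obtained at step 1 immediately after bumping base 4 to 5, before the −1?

11

(0) 8|_3 = 2·3 + 2 ↦ 2·4 + 2|_4 = 10 ⇒ 9
(1) 9|_4 = 2·4 + 1 ↦ 2·5 + 1|_5 = 11 ⇒ 10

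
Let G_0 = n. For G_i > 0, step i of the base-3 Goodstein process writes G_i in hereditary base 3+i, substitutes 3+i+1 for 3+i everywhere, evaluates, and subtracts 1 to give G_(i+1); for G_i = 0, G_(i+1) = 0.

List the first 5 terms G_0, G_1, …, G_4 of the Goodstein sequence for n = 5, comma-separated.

i=0: 5 = 3 + 2 (b=3); 3→4: 4 + 2 = 6; 6−1 = 5
i=1: 5 = 4 + 1 (b=4); 4→5: 5 + 1 = 6; 6−1 = 5
i=2: 5 = 5 (b=5); 5→6: 6 = 6; 6−1 = 5
i=3: 5 = 5 (b=6); 6→7: 5 = 5; 5−1 = 4

5, 5, 5, 5, 4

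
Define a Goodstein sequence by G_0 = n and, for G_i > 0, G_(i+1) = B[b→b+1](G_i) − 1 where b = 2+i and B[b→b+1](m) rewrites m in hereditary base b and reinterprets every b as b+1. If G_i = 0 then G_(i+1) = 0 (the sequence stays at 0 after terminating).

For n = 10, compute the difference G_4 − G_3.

G_0=10  [base 2] 2^(2 + 1) + 2  →[2↦3]→  3^(3 + 1) + 3 = 84  −1 ⇒ G_1=83
G_1=83  [base 3] 3^(3 + 1) + 2  →[3↦4]→  4^(4 + 1) + 2 = 1026  −1 ⇒ G_2=1025
G_2=1025  [base 4] 4^(4 + 1) + 1  →[4↦5]→  5^(5 + 1) + 1 = 15626  −1 ⇒ G_3=15625
G_3=15625  [base 5] 5^(5 + 1)  →[5↦6]→  6^(6 + 1) = 279936  −1 ⇒ G_4=279935

264310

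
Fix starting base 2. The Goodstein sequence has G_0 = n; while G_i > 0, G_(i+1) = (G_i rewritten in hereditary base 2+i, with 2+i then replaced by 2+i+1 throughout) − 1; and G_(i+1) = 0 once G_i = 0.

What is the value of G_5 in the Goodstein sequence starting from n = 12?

5764910

base 2: 12 = 2^(2 + 1) + 2^2; at 3: 3^(3 + 1) + 3^3 = 108; next = 107
base 3: 107 = 3^(3 + 1) + 2·3^2 + 2·3 + 2; at 4: 4^(4 + 1) + 2·4^2 + 2·4 + 2 = 1066; next = 1065
base 4: 1065 = 4^(4 + 1) + 2·4^2 + 2·4 + 1; at 5: 5^(5 + 1) + 2·5^2 + 2·5 + 1 = 15686; next = 15685
base 5: 15685 = 5^(5 + 1) + 2·5^2 + 2·5; at 6: 6^(6 + 1) + 2·6^2 + 2·6 = 280020; next = 280019
base 6: 280019 = 6^(6 + 1) + 2·6^2 + 6 + 5; at 7: 7^(7 + 1) + 2·7^2 + 7 + 5 = 5764911; next = 5764910
base 7: 5764910 = 7^(7 + 1) + 2·7^2 + 7 + 4; at 8: 8^(8 + 1) + 2·8^2 + 8 + 4 = 134217868; next = 134217867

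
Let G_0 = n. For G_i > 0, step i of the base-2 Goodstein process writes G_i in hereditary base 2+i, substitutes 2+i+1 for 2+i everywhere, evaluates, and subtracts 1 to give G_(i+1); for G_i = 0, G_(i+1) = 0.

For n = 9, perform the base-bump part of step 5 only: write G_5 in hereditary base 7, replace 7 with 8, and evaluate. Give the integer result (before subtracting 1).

base 2: 9 = 2^(2 + 1) + 1; at 3: 3^(3 + 1) + 1 = 82; next = 81
base 3: 81 = 3^(3 + 1); at 4: 4^(4 + 1) = 1024; next = 1023
base 4: 1023 = 3·4^4 + 3·4^3 + 3·4^2 + 3·4 + 3; at 5: 3·5^5 + 3·5^3 + 3·5^2 + 3·5 + 3 = 9843; next = 9842
base 5: 9842 = 3·5^5 + 3·5^3 + 3·5^2 + 3·5 + 2; at 6: 3·6^6 + 3·6^3 + 3·6^2 + 3·6 + 2 = 140744; next = 140743
base 6: 140743 = 3·6^6 + 3·6^3 + 3·6^2 + 3·6 + 1; at 7: 3·7^7 + 3·7^3 + 3·7^2 + 3·7 + 1 = 2471827; next = 2471826
base 7: 2471826 = 3·7^7 + 3·7^3 + 3·7^2 + 3·7; at 8: 3·8^8 + 3·8^3 + 3·8^2 + 3·8 = 50333400; next = 50333399

50333400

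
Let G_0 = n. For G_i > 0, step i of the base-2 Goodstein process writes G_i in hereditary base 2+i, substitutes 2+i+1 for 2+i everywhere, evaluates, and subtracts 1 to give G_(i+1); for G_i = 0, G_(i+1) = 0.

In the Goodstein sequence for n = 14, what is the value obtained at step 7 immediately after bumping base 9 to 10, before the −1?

G_0=14  [base 2] 2^(2 + 1) + 2^2 + 2  →[2↦3]→  3^(3 + 1) + 3^3 + 3 = 111  −1 ⇒ G_1=110
G_1=110  [base 3] 3^(3 + 1) + 3^3 + 2  →[3↦4]→  4^(4 + 1) + 4^4 + 2 = 1282  −1 ⇒ G_2=1281
G_2=1281  [base 4] 4^(4 + 1) + 4^4 + 1  →[4↦5]→  5^(5 + 1) + 5^5 + 1 = 18751  −1 ⇒ G_3=18750
G_3=18750  [base 5] 5^(5 + 1) + 5^5  →[5↦6]→  6^(6 + 1) + 6^6 = 326592  −1 ⇒ G_4=326591
G_4=326591  [base 6] 6^(6 + 1) + 5·6^5 + 5·6^4 + 5·6^3 + 5·6^2 + 5·6 + 5  →[6↦7]→  7^(7 + 1) + 5·7^5 + 5·7^4 + 5·7^3 + 5·7^2 + 5·7 + 5 = 5862841  −1 ⇒ G_5=5862840
G_5=5862840  [base 7] 7^(7 + 1) + 5·7^5 + 5·7^4 + 5·7^3 + 5·7^2 + 5·7 + 4  →[7↦8]→  8^(8 + 1) + 5·8^5 + 5·8^4 + 5·8^3 + 5·8^2 + 5·8 + 4 = 134404972  −1 ⇒ G_6=134404971
G_6=134404971  [base 8] 8^(8 + 1) + 5·8^5 + 5·8^4 + 5·8^3 + 5·8^2 + 5·8 + 3  →[8↦9]→  9^(9 + 1) + 5·9^5 + 5·9^4 + 5·9^3 + 5·9^2 + 5·9 + 3 = 3487116549  −1 ⇒ G_7=3487116548
G_7=3487116548  [base 9] 9^(9 + 1) + 5·9^5 + 5·9^4 + 5·9^3 + 5·9^2 + 5·9 + 2  →[9↦10]→  10^(10 + 1) + 5·10^5 + 5·10^4 + 5·10^3 + 5·10^2 + 5·10 + 2 = 100000555552  −1 ⇒ G_8=100000555551

100000555552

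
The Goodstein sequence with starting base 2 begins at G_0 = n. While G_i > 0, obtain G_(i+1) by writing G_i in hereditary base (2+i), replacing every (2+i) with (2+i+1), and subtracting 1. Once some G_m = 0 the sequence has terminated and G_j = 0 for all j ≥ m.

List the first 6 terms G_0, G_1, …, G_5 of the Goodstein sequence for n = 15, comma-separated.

15, 111, 1283, 18752, 326593, 6588344

i=0: 15 = 2^(2 + 1) + 2^2 + 2 + 1 (b=2); 2→3: 3^(3 + 1) + 3^3 + 3 + 1 = 112; 112−1 = 111
i=1: 111 = 3^(3 + 1) + 3^3 + 3 (b=3); 3→4: 4^(4 + 1) + 4^4 + 4 = 1284; 1284−1 = 1283
i=2: 1283 = 4^(4 + 1) + 4^4 + 3 (b=4); 4→5: 5^(5 + 1) + 5^5 + 3 = 18753; 18753−1 = 18752
i=3: 18752 = 5^(5 + 1) + 5^5 + 2 (b=5); 5→6: 6^(6 + 1) + 6^6 + 2 = 326594; 326594−1 = 326593
i=4: 326593 = 6^(6 + 1) + 6^6 + 1 (b=6); 6→7: 7^(7 + 1) + 7^7 + 1 = 6588345; 6588345−1 = 6588344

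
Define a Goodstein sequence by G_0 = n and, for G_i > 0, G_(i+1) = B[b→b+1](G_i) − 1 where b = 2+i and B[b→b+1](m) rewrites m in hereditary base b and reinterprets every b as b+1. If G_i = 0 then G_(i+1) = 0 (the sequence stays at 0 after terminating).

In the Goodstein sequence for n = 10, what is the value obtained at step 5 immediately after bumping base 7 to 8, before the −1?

84073324

[0] 10 ≡ 2^(2 + 1) + 2 (base 2). Lift 3: 84. −1: 83.
[1] 83 ≡ 3^(3 + 1) + 2 (base 3). Lift 4: 1026. −1: 1025.
[2] 1025 ≡ 4^(4 + 1) + 1 (base 4). Lift 5: 15626. −1: 15625.
[3] 15625 ≡ 5^(5 + 1) (base 5). Lift 6: 279936. −1: 279935.
[4] 279935 ≡ 5·6^6 + 5·6^5 + 5·6^4 + 5·6^3 + 5·6^2 + 5·6 + 5 (base 6). Lift 7: 4215755. −1: 4215754.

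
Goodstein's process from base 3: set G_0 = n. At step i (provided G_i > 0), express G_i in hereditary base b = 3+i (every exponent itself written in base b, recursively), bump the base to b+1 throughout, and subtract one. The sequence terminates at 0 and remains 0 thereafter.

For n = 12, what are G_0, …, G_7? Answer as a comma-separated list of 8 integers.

12, 19, 27, 37, 49, 63, 69, 75

12 —HB3→ 3^2 + 3 —bump→ 4^2 + 4 = 20 —(−1)→ 19
19 —HB4→ 4^2 + 3 —bump→ 5^2 + 3 = 28 —(−1)→ 27
27 —HB5→ 5^2 + 2 —bump→ 6^2 + 2 = 38 —(−1)→ 37
37 —HB6→ 6^2 + 1 —bump→ 7^2 + 1 = 50 —(−1)→ 49
49 —HB7→ 7^2 —bump→ 8^2 = 64 —(−1)→ 63
63 —HB8→ 7·8 + 7 —bump→ 7·9 + 7 = 70 —(−1)→ 69
69 —HB9→ 7·9 + 6 —bump→ 7·10 + 6 = 76 —(−1)→ 75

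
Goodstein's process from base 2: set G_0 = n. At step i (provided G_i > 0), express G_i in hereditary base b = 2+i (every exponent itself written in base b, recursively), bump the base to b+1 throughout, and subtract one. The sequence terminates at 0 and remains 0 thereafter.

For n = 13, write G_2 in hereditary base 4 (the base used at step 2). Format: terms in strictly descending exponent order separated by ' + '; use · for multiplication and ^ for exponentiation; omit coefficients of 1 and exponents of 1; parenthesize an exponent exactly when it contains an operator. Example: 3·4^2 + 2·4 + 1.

4^(4 + 1) + 3·4^3 + 3·4^2 + 3·4 + 3

G_0 = 13. HB_2(13) = 2^(2 + 1) + 2^2 + 1. Bump = 109. G_1 = 108.
G_1 = 108. HB_3(108) = 3^(3 + 1) + 3^3. Bump = 1280. G_2 = 1279.
G_2 = 1279. HB_4(1279) = 4^(4 + 1) + 3·4^3 + 3·4^2 + 3·4 + 3. Bump = 16093. G_3 = 16092.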